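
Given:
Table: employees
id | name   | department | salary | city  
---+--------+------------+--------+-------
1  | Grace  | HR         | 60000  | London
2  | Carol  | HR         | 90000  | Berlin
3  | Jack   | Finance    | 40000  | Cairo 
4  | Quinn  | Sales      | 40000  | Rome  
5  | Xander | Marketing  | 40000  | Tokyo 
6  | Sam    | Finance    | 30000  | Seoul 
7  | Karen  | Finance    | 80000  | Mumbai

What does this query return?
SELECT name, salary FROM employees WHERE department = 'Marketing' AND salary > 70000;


Filtering: department = 'Marketing' AND salary > 70000
Matching: 0 rows

Empty result set (0 rows)


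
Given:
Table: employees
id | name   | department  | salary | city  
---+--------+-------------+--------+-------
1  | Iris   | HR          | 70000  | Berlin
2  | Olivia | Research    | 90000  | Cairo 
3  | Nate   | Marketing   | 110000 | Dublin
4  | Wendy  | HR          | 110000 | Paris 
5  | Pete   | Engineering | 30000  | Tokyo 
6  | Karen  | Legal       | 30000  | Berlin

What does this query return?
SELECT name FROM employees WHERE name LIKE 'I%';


LIKE 'I%' matches names starting with 'I'
Matching: 1

1 rows:
Iris


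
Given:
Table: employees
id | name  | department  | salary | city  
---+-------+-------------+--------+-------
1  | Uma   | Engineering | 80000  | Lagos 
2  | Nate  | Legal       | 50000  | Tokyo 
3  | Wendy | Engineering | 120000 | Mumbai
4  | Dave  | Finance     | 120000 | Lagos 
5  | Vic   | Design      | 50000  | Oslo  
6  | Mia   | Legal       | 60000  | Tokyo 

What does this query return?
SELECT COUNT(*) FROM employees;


COUNT(*) counts all rows

6


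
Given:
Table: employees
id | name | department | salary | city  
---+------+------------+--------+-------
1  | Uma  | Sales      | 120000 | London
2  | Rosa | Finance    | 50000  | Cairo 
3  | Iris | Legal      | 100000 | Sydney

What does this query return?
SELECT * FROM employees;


SELECT * returns all 3 rows with all columns

3 rows:
1, Uma, Sales, 120000, London
2, Rosa, Finance, 50000, Cairo
3, Iris, Legal, 100000, Sydney


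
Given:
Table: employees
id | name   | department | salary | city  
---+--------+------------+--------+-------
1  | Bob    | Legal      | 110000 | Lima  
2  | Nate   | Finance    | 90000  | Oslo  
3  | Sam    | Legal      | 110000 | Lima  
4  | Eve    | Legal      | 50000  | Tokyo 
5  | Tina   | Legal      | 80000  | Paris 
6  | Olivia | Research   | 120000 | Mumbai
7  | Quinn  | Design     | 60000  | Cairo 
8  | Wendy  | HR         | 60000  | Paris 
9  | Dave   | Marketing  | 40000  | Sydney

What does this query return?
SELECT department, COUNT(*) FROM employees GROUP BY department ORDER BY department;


Assigning each row to its department group:
  Bob -> Legal
  Nate -> Finance
  Sam -> Legal
  Eve -> Legal
  Tina -> Legal
  Olivia -> Research
  Quinn -> Design
  Wendy -> HR
  Dave -> Marketing


6 groups:
Design, 1
Finance, 1
HR, 1
Legal, 4
Marketing, 1
Research, 1


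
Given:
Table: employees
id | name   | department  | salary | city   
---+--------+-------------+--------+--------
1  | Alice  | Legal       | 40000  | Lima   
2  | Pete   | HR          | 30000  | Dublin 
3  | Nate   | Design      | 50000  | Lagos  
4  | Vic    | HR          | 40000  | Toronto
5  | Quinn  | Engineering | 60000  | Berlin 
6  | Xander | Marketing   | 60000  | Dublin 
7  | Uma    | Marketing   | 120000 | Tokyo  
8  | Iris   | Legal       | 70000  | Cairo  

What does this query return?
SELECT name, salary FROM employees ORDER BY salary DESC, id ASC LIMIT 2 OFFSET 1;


Sort by salary DESC (id ASC tiebreak), then skip 1 and take 2
Rows 2 through 3

2 rows:
Iris, 70000
Quinn, 60000


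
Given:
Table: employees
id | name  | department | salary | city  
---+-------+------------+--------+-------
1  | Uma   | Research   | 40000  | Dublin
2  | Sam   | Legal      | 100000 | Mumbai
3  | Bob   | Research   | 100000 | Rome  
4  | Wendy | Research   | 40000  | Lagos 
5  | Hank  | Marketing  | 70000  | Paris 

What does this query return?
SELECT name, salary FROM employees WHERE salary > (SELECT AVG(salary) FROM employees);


Subquery: AVG(salary) = 70000.0
Filtering: salary > 70000.0
  Sam (100000) -> MATCH
  Bob (100000) -> MATCH


2 rows:
Sam, 100000
Bob, 100000


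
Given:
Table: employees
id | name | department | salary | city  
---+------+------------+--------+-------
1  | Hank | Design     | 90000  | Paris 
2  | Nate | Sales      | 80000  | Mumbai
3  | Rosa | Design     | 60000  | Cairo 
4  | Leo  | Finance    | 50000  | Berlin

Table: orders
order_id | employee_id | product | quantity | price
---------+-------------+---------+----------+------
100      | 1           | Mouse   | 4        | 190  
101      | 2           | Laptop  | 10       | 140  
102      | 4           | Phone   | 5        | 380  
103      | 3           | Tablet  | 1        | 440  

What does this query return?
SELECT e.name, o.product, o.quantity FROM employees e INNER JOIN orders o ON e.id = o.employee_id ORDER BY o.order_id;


Joining employees.id = orders.employee_id:
  employee Hank (id=1) -> order Mouse
  employee Nate (id=2) -> order Laptop
  employee Leo (id=4) -> order Phone
  employee Rosa (id=3) -> order Tablet


4 rows:
Hank, Mouse, 4
Nate, Laptop, 10
Leo, Phone, 5
Rosa, Tablet, 1


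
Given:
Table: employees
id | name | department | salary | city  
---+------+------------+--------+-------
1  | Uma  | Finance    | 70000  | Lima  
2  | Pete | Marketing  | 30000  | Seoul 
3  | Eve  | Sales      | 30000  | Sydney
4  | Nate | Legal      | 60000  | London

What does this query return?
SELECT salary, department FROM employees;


Projecting columns: salary, department

4 rows:
70000, Finance
30000, Marketing
30000, Sales
60000, Legal


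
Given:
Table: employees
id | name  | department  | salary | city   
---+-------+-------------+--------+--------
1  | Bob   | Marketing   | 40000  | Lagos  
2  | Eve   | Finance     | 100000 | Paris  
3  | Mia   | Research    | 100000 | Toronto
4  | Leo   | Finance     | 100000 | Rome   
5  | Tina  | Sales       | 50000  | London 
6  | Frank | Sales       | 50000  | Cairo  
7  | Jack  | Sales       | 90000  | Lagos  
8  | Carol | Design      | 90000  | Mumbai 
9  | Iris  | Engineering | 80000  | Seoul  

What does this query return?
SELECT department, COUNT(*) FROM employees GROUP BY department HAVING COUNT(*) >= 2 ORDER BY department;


Groups with count >= 2:
  Finance: 2 -> PASS
  Sales: 3 -> PASS
  Design: 1 -> filtered out
  Engineering: 1 -> filtered out
  Marketing: 1 -> filtered out
  Research: 1 -> filtered out


2 groups:
Finance, 2
Sales, 3


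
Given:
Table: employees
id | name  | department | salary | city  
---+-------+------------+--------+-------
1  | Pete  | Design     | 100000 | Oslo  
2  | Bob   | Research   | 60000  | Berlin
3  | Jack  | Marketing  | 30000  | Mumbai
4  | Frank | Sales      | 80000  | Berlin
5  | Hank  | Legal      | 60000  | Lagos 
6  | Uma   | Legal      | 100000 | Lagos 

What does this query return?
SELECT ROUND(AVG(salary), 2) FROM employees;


SUM(salary) = 430000
COUNT = 6
ROUND(AVG, 2) = ROUND(430000 / 6, 2) = 71666.67

71666.67


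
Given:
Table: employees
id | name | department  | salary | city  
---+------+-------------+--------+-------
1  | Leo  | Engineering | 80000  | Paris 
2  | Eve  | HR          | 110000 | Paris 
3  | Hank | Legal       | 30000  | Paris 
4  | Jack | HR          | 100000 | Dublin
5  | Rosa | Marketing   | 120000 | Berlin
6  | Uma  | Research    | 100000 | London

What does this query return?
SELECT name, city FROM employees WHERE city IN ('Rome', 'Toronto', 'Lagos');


Filtering: city IN ('Rome', 'Toronto', 'Lagos')
Matching: 0 rows

Empty result set (0 rows)


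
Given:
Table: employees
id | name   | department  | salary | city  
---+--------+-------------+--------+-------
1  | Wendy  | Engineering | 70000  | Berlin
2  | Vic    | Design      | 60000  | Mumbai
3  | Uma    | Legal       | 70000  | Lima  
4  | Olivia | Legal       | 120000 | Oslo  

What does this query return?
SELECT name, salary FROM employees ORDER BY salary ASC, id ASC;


Sorting by salary ASC, then id ASC for ties

4 rows:
Vic, 60000
Wendy, 70000
Uma, 70000
Olivia, 120000


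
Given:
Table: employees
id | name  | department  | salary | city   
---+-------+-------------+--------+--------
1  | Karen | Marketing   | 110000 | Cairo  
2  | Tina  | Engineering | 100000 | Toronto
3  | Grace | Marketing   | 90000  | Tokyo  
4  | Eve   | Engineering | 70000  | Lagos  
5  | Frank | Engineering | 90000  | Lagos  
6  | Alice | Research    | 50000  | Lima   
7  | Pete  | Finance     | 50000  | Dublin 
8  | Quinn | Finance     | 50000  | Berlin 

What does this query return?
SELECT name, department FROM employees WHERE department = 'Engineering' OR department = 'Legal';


Filtering: department = 'Engineering' OR 'Legal'
Matching: 3 rows

3 rows:
Tina, Engineering
Eve, Engineering
Frank, Engineering


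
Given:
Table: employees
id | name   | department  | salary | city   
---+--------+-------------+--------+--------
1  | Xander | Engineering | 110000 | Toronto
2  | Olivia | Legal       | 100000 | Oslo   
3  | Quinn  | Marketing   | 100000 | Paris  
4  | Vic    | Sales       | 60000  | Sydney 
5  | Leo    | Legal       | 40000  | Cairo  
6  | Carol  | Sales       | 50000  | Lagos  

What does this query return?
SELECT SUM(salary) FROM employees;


SUM(salary) = 110000 + 100000 + 100000 + 60000 + 40000 + 50000 = 460000

460000


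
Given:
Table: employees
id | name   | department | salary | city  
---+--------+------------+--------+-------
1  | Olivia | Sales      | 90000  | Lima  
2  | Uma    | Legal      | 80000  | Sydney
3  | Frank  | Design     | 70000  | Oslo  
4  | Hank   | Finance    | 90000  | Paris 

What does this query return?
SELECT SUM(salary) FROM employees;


SUM(salary) = 90000 + 80000 + 70000 + 90000 = 330000

330000


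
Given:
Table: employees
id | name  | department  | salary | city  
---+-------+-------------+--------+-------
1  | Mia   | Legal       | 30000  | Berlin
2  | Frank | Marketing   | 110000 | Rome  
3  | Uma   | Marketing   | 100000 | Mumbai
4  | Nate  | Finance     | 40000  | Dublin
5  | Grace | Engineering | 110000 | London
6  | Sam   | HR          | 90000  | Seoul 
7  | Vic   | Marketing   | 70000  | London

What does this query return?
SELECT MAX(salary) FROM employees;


Salaries: 30000, 110000, 100000, 40000, 110000, 90000, 70000
MAX = 110000

110000


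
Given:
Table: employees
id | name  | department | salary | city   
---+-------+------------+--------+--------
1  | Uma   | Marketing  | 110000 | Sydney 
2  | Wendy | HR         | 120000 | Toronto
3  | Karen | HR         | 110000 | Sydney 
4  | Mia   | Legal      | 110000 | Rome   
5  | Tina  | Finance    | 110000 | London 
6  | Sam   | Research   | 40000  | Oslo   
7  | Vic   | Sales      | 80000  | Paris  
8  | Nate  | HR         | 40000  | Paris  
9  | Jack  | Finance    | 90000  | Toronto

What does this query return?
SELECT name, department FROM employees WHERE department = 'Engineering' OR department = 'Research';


Filtering: department = 'Engineering' OR 'Research'
Matching: 1 rows

1 rows:
Sam, Research


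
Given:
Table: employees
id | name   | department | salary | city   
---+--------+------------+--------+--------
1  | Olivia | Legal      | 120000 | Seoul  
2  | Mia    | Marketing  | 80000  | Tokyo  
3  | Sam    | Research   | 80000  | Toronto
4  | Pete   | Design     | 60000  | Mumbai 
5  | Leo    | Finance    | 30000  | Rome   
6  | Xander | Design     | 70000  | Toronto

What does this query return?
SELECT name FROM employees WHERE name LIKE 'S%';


LIKE 'S%' matches names starting with 'S'
Matching: 1

1 rows:
Sam


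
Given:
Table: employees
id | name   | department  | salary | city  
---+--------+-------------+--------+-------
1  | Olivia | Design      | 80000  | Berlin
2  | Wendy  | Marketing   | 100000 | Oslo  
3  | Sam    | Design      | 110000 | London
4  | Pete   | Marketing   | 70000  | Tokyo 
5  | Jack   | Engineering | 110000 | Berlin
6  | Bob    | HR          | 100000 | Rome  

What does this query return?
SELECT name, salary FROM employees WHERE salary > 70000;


Filtering: salary > 70000
Matching: 5 rows

5 rows:
Olivia, 80000
Wendy, 100000
Sam, 110000
Jack, 110000
Bob, 100000


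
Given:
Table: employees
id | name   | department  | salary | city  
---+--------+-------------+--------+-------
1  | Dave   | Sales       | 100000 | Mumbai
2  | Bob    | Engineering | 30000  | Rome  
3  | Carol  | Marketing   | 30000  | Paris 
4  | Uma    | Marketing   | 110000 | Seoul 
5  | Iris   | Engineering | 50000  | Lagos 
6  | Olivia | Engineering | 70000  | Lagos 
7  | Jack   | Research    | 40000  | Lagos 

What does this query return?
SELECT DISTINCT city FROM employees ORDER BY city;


All 'city' values (row order): Mumbai, Rome, Paris, Seoul, Lagos, Lagos, Lagos
Removing duplicates leaves 5 unique value(s).

5 values:
Lagos
Mumbai
Paris
Rome
Seoul


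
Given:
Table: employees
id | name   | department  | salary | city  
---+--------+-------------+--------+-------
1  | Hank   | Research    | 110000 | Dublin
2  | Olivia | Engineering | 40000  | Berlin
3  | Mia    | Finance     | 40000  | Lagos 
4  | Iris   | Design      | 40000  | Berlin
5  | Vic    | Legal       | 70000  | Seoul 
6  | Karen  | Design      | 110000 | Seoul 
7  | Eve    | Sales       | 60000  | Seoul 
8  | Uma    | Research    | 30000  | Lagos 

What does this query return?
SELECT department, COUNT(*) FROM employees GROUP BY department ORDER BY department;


Assigning each row to its department group:
  Hank -> Research
  Olivia -> Engineering
  Mia -> Finance
  Iris -> Design
  Vic -> Legal
  Karen -> Design
  Eve -> Sales
  Uma -> Research


6 groups:
Design, 2
Engineering, 1
Finance, 1
Legal, 1
Research, 2
Sales, 1


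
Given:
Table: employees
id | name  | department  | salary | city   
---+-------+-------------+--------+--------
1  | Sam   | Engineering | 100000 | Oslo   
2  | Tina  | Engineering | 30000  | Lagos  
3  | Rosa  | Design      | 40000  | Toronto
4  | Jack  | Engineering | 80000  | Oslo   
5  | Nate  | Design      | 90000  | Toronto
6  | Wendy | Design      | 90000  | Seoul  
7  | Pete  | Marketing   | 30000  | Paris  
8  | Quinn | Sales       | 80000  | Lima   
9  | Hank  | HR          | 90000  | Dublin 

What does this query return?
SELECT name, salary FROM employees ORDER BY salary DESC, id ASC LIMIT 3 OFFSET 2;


Sort by salary DESC (id ASC tiebreak), then skip 2 and take 3
Rows 3 through 5

3 rows:
Wendy, 90000
Hank, 90000
Jack, 80000


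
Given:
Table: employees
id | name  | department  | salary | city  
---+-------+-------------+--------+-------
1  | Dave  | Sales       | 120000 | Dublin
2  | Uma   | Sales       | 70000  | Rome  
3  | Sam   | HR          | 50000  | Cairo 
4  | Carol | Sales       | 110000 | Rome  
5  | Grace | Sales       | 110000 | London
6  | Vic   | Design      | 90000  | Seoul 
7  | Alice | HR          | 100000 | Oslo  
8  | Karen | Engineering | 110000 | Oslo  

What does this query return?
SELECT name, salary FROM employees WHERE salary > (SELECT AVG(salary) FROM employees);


Subquery: AVG(salary) = 95000.0
Filtering: salary > 95000.0
  Dave (120000) -> MATCH
  Carol (110000) -> MATCH
  Grace (110000) -> MATCH
  Alice (100000) -> MATCH
  Karen (110000) -> MATCH


5 rows:
Dave, 120000
Carol, 110000
Grace, 110000
Alice, 100000
Karen, 110000


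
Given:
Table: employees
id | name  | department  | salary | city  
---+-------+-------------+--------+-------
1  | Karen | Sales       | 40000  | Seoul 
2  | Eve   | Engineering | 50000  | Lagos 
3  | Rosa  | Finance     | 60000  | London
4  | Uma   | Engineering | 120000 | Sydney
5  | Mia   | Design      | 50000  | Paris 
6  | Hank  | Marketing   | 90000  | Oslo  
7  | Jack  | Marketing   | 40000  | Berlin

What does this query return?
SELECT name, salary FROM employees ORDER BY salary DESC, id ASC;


Sorting by salary DESC, then id ASC for ties

7 rows:
Uma, 120000
Hank, 90000
Rosa, 60000
Eve, 50000
Mia, 50000
Karen, 40000
Jack, 40000


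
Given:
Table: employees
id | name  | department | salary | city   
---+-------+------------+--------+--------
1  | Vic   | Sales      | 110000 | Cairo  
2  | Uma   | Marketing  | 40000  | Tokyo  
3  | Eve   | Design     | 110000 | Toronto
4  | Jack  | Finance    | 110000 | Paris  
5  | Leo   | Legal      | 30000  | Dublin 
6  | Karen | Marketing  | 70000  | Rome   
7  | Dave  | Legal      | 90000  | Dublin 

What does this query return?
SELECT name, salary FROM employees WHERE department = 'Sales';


Filtering: department = 'Sales'
Matching rows: 1

1 rows:
Vic, 110000


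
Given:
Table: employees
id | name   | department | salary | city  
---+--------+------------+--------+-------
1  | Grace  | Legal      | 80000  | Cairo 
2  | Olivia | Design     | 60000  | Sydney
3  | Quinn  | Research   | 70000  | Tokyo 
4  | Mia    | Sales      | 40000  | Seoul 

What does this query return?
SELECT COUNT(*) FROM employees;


COUNT(*) counts all rows

4


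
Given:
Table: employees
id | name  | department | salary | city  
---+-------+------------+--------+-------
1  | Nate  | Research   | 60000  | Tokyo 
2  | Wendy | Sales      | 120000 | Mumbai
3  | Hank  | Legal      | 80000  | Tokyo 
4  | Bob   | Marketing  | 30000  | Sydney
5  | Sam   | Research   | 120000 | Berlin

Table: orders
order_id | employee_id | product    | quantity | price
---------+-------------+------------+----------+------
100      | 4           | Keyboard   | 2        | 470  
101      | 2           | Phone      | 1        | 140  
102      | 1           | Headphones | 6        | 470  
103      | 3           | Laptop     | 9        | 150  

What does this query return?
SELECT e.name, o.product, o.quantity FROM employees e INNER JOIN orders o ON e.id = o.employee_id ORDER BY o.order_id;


Joining employees.id = orders.employee_id:
  employee Bob (id=4) -> order Keyboard
  employee Wendy (id=2) -> order Phone
  employee Nate (id=1) -> order Headphones
  employee Hank (id=3) -> order Laptop


4 rows:
Bob, Keyboard, 2
Wendy, Phone, 1
Nate, Headphones, 6
Hank, Laptop, 9


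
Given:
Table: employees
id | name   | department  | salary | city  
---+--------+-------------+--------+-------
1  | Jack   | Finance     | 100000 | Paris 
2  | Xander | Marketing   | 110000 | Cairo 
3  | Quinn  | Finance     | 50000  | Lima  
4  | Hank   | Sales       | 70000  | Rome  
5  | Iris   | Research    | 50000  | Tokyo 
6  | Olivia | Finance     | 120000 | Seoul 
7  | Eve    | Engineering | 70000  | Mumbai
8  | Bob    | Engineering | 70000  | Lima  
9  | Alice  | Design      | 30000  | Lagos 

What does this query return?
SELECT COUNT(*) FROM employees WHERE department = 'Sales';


Counting rows where department = 'Sales'
  Hank -> MATCH


1


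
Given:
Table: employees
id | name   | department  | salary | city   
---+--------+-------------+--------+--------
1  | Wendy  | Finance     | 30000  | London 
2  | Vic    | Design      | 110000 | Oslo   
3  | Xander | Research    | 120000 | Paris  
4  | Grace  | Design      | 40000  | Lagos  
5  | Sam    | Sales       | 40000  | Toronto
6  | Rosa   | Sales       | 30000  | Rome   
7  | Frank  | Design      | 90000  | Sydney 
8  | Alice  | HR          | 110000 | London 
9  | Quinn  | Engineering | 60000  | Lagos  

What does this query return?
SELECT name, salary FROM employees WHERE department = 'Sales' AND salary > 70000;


Filtering: department = 'Sales' AND salary > 70000
Matching: 0 rows

Empty result set (0 rows)


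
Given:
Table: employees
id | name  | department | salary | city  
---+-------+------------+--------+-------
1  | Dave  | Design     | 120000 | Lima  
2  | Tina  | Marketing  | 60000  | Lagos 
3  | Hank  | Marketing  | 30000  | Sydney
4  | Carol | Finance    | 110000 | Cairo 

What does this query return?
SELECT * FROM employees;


SELECT * returns all 4 rows with all columns

4 rows:
1, Dave, Design, 120000, Lima
2, Tina, Marketing, 60000, Lagos
3, Hank, Marketing, 30000, Sydney
4, Carol, Finance, 110000, Cairo


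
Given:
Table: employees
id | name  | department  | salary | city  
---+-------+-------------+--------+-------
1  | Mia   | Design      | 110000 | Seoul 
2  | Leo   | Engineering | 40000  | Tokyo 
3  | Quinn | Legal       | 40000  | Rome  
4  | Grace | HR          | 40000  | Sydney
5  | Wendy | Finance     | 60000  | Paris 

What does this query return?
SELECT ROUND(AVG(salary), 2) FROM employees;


SUM(salary) = 290000
COUNT = 5
ROUND(AVG, 2) = ROUND(290000 / 5, 2) = 58000.0

58000.0


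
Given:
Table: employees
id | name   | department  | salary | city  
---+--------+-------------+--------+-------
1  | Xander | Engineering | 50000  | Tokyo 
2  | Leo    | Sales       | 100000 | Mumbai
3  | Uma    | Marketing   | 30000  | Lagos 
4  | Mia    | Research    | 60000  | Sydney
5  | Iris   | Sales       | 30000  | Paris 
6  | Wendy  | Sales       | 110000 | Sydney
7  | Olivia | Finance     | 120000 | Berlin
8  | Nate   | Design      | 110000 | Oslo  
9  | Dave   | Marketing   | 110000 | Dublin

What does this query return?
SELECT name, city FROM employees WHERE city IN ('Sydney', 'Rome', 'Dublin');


Filtering: city IN ('Sydney', 'Rome', 'Dublin')
Matching: 3 rows

3 rows:
Mia, Sydney
Wendy, Sydney
Dave, Dublin


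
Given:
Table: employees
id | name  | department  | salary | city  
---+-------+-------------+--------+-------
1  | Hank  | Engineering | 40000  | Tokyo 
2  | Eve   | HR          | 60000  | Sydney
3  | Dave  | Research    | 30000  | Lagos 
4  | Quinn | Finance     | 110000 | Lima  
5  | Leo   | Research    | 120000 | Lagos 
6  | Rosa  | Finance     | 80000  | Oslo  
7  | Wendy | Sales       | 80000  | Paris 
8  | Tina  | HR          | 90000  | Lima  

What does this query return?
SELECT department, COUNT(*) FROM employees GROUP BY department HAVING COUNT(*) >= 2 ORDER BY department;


Groups with count >= 2:
  Finance: 2 -> PASS
  HR: 2 -> PASS
  Research: 2 -> PASS
  Engineering: 1 -> filtered out
  Sales: 1 -> filtered out


3 groups:
Finance, 2
HR, 2
Research, 2


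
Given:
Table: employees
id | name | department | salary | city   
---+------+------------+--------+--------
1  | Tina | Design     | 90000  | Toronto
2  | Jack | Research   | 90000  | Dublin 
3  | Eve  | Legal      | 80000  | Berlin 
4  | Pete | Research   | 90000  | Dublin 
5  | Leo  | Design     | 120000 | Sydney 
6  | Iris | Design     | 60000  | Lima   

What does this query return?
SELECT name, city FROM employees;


Projecting columns: name, city

6 rows:
Tina, Toronto
Jack, Dublin
Eve, Berlin
Pete, Dublin
Leo, Sydney
Iris, Lima


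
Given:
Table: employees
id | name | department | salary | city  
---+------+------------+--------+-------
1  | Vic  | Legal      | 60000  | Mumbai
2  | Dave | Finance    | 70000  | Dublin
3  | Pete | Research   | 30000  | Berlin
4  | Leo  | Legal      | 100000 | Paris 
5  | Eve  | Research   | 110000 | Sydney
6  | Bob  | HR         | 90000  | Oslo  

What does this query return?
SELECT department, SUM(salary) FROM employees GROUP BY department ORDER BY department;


Summing salary within each department:
  Finance: 70000 = 70000
  HR: 90000 = 90000
  Legal: 60000 + 100000 = 160000
  Research: 30000 + 110000 = 140000


4 groups:
Finance, 70000
HR, 90000
Legal, 160000
Research, 140000


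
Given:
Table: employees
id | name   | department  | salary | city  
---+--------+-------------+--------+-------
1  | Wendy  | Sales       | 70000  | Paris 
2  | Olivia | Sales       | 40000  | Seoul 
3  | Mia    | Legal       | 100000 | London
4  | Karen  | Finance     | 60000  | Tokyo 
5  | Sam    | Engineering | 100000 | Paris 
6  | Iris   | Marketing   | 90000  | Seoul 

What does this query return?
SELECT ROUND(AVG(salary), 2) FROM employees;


SUM(salary) = 460000
COUNT = 6
ROUND(AVG, 2) = ROUND(460000 / 6, 2) = 76666.67

76666.67


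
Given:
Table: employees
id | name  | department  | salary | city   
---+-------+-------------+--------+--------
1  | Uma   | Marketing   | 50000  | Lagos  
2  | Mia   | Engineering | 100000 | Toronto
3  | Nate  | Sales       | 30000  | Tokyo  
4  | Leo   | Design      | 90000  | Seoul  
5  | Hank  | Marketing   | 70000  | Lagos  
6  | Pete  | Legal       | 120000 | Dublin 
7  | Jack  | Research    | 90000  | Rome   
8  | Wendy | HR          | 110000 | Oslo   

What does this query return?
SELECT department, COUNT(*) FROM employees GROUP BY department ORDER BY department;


Assigning each row to its department group:
  Uma -> Marketing
  Mia -> Engineering
  Nate -> Sales
  Leo -> Design
  Hank -> Marketing
  Pete -> Legal
  Jack -> Research
  Wendy -> HR


7 groups:
Design, 1
Engineering, 1
HR, 1
Legal, 1
Marketing, 2
Research, 1
Sales, 1


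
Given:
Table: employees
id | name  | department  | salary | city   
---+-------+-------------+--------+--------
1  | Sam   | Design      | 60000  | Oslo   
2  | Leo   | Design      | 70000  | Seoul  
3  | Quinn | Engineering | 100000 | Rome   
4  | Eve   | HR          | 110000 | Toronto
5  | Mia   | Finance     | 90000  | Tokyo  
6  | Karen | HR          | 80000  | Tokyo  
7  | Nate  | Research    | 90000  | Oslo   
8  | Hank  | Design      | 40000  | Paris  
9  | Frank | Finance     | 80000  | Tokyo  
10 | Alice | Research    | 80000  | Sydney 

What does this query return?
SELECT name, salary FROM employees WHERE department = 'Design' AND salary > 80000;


Filtering: department = 'Design' AND salary > 80000
Matching: 0 rows

Empty result set (0 rows)


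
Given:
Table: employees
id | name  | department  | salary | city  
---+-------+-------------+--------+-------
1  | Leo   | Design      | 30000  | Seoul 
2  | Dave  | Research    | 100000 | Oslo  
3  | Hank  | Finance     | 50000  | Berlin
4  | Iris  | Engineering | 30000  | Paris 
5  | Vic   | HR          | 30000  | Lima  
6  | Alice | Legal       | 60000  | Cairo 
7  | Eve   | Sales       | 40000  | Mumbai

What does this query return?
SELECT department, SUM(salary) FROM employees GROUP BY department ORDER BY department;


Summing salary within each department:
  Design: 30000 = 30000
  Engineering: 30000 = 30000
  Finance: 50000 = 50000
  HR: 30000 = 30000
  Legal: 60000 = 60000
  Research: 100000 = 100000
  Sales: 40000 = 40000


7 groups:
Design, 30000
Engineering, 30000
Finance, 50000
HR, 30000
Legal, 60000
Research, 100000
Sales, 40000


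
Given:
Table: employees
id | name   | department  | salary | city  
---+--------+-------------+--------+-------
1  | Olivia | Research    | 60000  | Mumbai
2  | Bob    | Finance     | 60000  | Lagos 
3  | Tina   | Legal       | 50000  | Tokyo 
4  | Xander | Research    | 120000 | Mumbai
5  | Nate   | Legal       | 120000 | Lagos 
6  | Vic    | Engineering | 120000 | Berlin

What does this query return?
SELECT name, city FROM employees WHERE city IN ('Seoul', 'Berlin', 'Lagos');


Filtering: city IN ('Seoul', 'Berlin', 'Lagos')
Matching: 3 rows

3 rows:
Bob, Lagos
Nate, Lagos
Vic, Berlin


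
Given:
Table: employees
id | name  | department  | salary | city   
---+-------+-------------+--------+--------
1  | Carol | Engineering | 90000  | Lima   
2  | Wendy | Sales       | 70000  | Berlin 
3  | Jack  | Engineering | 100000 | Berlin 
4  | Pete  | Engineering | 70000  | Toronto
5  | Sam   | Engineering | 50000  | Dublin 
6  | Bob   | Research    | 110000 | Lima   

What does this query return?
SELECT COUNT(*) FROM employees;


COUNT(*) counts all rows

6


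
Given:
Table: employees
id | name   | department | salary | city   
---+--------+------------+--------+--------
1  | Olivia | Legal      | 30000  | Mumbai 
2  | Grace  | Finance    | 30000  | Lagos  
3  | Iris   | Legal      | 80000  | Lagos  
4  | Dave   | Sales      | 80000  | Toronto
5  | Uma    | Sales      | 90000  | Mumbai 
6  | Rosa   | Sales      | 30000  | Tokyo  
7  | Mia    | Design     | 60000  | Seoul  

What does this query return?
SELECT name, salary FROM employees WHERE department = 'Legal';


Filtering: department = 'Legal'
Matching rows: 2

2 rows:
Olivia, 30000
Iris, 80000


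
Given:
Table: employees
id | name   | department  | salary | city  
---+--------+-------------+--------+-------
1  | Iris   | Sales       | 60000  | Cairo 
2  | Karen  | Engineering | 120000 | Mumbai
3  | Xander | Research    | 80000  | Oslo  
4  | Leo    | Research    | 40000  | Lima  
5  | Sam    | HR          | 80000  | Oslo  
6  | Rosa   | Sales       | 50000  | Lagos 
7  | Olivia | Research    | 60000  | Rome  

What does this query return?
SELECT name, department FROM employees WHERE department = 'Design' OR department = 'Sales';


Filtering: department = 'Design' OR 'Sales'
Matching: 2 rows

2 rows:
Iris, Sales
Rosa, Sales


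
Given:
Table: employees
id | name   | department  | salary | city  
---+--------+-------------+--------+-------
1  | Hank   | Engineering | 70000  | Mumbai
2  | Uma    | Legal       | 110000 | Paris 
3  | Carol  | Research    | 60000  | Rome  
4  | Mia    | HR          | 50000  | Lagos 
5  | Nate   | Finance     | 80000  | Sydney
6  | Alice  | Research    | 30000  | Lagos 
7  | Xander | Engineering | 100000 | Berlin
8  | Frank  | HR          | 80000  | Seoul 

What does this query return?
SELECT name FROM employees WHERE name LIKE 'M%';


LIKE 'M%' matches names starting with 'M'
Matching: 1

1 rows:
Mia


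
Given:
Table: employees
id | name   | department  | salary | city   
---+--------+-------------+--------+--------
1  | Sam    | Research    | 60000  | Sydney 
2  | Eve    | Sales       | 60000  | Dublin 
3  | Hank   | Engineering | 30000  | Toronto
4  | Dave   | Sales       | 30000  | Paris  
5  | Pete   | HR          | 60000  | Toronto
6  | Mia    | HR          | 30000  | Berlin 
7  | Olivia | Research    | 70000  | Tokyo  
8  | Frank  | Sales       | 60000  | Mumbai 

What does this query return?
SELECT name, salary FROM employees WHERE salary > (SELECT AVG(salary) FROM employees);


Subquery: AVG(salary) = 50000.0
Filtering: salary > 50000.0
  Sam (60000) -> MATCH
  Eve (60000) -> MATCH
  Pete (60000) -> MATCH
  Olivia (70000) -> MATCH
  Frank (60000) -> MATCH


5 rows:
Sam, 60000
Eve, 60000
Pete, 60000
Olivia, 70000
Frank, 60000


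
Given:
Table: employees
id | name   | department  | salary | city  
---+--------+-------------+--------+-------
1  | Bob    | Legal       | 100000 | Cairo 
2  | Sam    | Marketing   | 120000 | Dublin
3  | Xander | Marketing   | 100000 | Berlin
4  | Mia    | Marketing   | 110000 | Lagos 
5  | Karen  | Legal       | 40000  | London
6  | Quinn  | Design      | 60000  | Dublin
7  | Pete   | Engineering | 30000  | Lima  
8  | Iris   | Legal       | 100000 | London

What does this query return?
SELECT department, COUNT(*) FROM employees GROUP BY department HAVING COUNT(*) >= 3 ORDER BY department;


Groups with count >= 3:
  Legal: 3 -> PASS
  Marketing: 3 -> PASS
  Design: 1 -> filtered out
  Engineering: 1 -> filtered out


2 groups:
Legal, 3
Marketing, 3


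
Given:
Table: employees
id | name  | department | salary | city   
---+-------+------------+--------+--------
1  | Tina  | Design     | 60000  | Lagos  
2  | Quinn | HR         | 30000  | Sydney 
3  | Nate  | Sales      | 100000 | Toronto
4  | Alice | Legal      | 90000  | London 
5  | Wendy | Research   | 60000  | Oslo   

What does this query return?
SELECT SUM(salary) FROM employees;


SUM(salary) = 60000 + 30000 + 100000 + 90000 + 60000 = 340000

340000


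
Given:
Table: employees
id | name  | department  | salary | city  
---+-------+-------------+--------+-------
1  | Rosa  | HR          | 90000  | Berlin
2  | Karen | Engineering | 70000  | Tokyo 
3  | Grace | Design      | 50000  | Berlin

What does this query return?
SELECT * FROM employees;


SELECT * returns all 3 rows with all columns

3 rows:
1, Rosa, HR, 90000, Berlin
2, Karen, Engineering, 70000, Tokyo
3, Grace, Design, 50000, Berlin


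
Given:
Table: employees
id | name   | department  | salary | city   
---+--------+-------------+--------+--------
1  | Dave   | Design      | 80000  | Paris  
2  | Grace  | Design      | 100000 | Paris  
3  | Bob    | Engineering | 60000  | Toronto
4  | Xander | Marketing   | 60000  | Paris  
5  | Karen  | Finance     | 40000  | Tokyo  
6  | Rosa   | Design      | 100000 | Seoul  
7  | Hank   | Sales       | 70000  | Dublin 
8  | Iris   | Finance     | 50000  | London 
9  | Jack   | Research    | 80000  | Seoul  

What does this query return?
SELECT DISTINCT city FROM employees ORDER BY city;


All 'city' values (row order): Paris, Paris, Toronto, Paris, Tokyo, Seoul, Dublin, London, Seoul
Removing duplicates leaves 6 unique value(s).

6 values:
Dublin
London
Paris
Seoul
Tokyo
Toronto


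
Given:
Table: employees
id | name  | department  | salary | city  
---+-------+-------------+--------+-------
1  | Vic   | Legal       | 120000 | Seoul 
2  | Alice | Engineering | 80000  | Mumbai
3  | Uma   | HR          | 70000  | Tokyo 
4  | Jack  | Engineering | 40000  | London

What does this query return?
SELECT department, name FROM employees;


Projecting columns: department, name

4 rows:
Legal, Vic
Engineering, Alice
HR, Uma
Engineering, Jack


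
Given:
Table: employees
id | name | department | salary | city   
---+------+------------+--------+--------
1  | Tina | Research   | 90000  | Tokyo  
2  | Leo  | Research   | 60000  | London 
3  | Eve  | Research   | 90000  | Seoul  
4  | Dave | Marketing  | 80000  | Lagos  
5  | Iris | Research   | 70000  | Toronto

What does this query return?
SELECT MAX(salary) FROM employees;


Salaries: 90000, 60000, 90000, 80000, 70000
MAX = 90000

90000


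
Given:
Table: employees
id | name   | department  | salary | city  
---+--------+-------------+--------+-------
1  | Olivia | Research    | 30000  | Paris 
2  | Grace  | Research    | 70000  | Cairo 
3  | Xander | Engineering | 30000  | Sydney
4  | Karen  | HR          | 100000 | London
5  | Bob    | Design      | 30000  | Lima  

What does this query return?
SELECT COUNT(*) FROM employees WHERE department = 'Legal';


Counting rows where department = 'Legal'


0


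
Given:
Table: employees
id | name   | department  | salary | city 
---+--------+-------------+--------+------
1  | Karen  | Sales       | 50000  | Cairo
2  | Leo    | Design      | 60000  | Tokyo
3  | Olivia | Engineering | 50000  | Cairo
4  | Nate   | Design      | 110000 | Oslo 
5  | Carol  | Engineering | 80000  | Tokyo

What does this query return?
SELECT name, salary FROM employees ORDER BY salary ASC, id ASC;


Sorting by salary ASC, then id ASC for ties

5 rows:
Karen, 50000
Olivia, 50000
Leo, 60000
Carol, 80000
Nate, 110000


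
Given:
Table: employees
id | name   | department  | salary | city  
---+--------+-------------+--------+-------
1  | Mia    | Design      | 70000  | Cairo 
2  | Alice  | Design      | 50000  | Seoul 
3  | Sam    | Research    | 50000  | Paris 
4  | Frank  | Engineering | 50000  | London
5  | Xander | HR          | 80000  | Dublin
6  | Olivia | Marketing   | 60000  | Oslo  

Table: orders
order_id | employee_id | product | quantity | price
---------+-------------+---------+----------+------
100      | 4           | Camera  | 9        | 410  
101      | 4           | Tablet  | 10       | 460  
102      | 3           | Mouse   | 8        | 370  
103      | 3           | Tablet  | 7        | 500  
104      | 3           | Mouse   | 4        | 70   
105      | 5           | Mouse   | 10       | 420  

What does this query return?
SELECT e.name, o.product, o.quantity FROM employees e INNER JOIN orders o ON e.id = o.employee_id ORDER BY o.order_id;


Joining employees.id = orders.employee_id:
  employee Frank (id=4) -> order Camera
  employee Frank (id=4) -> order Tablet
  employee Sam (id=3) -> order Mouse
  employee Sam (id=3) -> order Tablet
  employee Sam (id=3) -> order Mouse
  employee Xander (id=5) -> order Mouse


6 rows:
Frank, Camera, 9
Frank, Tablet, 10
Sam, Mouse, 8
Sam, Tablet, 7
Sam, Mouse, 4
Xander, Mouse, 10


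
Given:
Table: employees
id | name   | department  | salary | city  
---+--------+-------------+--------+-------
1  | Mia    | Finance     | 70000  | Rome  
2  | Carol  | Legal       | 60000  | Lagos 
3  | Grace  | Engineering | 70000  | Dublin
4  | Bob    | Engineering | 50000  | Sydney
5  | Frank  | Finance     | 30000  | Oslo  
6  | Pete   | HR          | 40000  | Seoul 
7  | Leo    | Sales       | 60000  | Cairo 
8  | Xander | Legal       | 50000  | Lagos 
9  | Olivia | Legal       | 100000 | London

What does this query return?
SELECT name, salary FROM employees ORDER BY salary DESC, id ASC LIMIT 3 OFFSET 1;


Sort by salary DESC (id ASC tiebreak), then skip 1 and take 3
Rows 2 through 4

3 rows:
Mia, 70000
Grace, 70000
Carol, 60000


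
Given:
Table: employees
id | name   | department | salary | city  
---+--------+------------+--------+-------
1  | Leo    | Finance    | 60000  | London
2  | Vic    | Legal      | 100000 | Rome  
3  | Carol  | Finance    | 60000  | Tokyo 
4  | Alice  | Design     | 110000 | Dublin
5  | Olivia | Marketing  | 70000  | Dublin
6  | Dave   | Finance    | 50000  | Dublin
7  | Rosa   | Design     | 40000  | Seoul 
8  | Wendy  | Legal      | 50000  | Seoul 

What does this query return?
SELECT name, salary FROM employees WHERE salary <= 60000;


Filtering: salary <= 60000
Matching: 5 rows

5 rows:
Leo, 60000
Carol, 60000
Dave, 50000
Rosa, 40000
Wendy, 50000


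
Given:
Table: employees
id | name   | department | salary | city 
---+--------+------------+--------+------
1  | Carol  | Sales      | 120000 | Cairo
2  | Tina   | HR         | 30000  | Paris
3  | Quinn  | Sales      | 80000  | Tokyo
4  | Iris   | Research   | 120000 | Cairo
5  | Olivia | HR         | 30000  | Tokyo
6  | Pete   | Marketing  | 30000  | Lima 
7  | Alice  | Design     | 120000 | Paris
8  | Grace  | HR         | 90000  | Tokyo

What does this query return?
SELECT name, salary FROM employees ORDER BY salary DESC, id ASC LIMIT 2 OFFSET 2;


Sort by salary DESC (id ASC tiebreak), then skip 2 and take 2
Rows 3 through 4

2 rows:
Alice, 120000
Grace, 90000


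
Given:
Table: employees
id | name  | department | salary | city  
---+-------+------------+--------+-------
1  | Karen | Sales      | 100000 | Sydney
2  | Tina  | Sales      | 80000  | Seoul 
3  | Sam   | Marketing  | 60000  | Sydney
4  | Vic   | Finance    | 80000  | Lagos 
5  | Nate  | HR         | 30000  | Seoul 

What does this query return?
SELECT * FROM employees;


SELECT * returns all 5 rows with all columns

5 rows:
1, Karen, Sales, 100000, Sydney
2, Tina, Sales, 80000, Seoul
3, Sam, Marketing, 60000, Sydney
4, Vic, Finance, 80000, Lagos
5, Nate, HR, 30000, Seoul


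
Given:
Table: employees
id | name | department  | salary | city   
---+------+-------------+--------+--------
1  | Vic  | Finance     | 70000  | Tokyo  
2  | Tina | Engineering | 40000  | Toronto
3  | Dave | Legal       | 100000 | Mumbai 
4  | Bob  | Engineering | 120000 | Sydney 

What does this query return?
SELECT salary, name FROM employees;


Projecting columns: salary, name

4 rows:
70000, Vic
40000, Tina
100000, Dave
120000, Bob


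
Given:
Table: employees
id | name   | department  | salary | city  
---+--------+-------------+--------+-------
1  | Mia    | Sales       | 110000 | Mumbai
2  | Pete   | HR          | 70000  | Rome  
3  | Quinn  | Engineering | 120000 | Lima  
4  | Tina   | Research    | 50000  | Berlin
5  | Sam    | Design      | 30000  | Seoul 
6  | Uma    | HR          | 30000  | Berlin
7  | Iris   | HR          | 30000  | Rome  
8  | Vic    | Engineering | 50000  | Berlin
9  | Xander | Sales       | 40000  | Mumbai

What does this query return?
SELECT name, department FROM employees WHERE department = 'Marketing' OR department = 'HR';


Filtering: department = 'Marketing' OR 'HR'
Matching: 3 rows

3 rows:
Pete, HR
Uma, HR
Iris, HR


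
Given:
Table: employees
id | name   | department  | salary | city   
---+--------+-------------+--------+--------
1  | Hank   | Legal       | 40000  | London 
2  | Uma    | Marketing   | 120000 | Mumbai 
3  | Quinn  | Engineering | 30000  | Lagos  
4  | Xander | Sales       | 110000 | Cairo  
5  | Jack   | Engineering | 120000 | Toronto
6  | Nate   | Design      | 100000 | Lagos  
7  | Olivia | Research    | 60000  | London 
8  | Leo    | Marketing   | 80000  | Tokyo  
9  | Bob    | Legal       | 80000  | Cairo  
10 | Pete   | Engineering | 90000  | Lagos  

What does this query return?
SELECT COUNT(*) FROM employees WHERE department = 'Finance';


Counting rows where department = 'Finance'


0
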